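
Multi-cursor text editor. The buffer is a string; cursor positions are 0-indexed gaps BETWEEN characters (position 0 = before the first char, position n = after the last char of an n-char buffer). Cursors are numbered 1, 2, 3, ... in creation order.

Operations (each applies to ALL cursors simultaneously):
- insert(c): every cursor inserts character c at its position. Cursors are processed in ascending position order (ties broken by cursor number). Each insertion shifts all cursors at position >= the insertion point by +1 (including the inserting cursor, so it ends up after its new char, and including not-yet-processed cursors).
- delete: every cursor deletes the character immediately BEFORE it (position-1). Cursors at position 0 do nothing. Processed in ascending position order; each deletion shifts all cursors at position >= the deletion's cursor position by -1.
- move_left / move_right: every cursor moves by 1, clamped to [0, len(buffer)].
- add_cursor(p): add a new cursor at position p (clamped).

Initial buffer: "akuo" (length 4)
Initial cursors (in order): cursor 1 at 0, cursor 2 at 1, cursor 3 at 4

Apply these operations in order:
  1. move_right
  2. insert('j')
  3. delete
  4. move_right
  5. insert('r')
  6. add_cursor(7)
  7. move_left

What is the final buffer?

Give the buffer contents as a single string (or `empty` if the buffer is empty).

After op 1 (move_right): buffer="akuo" (len 4), cursors c1@1 c2@2 c3@4, authorship ....
After op 2 (insert('j')): buffer="ajkjuoj" (len 7), cursors c1@2 c2@4 c3@7, authorship .1.2..3
After op 3 (delete): buffer="akuo" (len 4), cursors c1@1 c2@2 c3@4, authorship ....
After op 4 (move_right): buffer="akuo" (len 4), cursors c1@2 c2@3 c3@4, authorship ....
After op 5 (insert('r')): buffer="akruror" (len 7), cursors c1@3 c2@5 c3@7, authorship ..1.2.3
After op 6 (add_cursor(7)): buffer="akruror" (len 7), cursors c1@3 c2@5 c3@7 c4@7, authorship ..1.2.3
After op 7 (move_left): buffer="akruror" (len 7), cursors c1@2 c2@4 c3@6 c4@6, authorship ..1.2.3

Answer: akruror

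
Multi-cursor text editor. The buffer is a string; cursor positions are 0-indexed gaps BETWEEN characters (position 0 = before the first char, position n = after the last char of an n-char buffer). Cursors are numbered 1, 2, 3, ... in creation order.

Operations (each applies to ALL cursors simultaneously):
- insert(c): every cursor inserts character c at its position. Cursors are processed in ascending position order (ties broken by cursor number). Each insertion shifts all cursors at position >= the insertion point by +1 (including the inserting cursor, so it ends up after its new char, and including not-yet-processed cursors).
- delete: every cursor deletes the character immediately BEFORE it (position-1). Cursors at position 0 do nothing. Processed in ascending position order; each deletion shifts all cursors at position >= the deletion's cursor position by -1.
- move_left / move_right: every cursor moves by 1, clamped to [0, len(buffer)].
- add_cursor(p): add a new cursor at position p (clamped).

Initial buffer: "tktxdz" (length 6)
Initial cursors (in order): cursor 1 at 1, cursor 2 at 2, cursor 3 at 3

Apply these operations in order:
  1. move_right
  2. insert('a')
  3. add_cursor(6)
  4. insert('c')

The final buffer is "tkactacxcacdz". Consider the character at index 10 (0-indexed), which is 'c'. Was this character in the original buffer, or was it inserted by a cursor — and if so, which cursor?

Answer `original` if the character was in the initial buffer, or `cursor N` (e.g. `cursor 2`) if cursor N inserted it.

After op 1 (move_right): buffer="tktxdz" (len 6), cursors c1@2 c2@3 c3@4, authorship ......
After op 2 (insert('a')): buffer="tkataxadz" (len 9), cursors c1@3 c2@5 c3@7, authorship ..1.2.3..
After op 3 (add_cursor(6)): buffer="tkataxadz" (len 9), cursors c1@3 c2@5 c4@6 c3@7, authorship ..1.2.3..
After op 4 (insert('c')): buffer="tkactacxcacdz" (len 13), cursors c1@4 c2@7 c4@9 c3@11, authorship ..11.22.433..
Authorship (.=original, N=cursor N): . . 1 1 . 2 2 . 4 3 3 . .
Index 10: author = 3

Answer: cursor 3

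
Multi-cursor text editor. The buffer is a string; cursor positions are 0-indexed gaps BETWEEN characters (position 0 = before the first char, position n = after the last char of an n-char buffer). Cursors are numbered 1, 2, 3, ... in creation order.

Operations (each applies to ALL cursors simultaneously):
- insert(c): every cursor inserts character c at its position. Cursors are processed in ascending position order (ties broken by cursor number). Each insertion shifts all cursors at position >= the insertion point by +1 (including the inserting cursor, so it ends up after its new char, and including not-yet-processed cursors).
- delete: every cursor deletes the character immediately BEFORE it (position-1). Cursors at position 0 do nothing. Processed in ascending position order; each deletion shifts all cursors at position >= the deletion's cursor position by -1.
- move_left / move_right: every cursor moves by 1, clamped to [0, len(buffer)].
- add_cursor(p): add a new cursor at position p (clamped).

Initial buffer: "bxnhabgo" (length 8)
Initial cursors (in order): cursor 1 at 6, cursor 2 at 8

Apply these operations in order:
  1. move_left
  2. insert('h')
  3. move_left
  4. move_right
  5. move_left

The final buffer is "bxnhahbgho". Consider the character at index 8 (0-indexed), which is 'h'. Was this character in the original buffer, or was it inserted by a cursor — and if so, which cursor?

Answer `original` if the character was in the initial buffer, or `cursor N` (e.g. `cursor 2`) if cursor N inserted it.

After op 1 (move_left): buffer="bxnhabgo" (len 8), cursors c1@5 c2@7, authorship ........
After op 2 (insert('h')): buffer="bxnhahbgho" (len 10), cursors c1@6 c2@9, authorship .....1..2.
After op 3 (move_left): buffer="bxnhahbgho" (len 10), cursors c1@5 c2@8, authorship .....1..2.
After op 4 (move_right): buffer="bxnhahbgho" (len 10), cursors c1@6 c2@9, authorship .....1..2.
After op 5 (move_left): buffer="bxnhahbgho" (len 10), cursors c1@5 c2@8, authorship .....1..2.
Authorship (.=original, N=cursor N): . . . . . 1 . . 2 .
Index 8: author = 2

Answer: cursor 2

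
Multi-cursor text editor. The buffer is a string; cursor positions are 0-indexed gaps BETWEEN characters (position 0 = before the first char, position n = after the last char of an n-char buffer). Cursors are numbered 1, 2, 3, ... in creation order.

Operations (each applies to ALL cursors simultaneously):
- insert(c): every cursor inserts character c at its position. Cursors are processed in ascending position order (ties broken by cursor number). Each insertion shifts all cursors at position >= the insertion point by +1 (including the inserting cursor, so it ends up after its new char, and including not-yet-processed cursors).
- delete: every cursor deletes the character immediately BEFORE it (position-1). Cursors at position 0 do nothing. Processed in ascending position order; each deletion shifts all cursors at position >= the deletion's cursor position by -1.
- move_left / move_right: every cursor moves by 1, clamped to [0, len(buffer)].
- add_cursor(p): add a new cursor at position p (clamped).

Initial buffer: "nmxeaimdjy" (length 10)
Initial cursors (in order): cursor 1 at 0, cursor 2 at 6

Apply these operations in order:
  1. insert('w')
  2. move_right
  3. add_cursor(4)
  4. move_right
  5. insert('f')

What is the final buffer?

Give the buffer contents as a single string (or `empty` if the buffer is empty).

After op 1 (insert('w')): buffer="wnmxeaiwmdjy" (len 12), cursors c1@1 c2@8, authorship 1......2....
After op 2 (move_right): buffer="wnmxeaiwmdjy" (len 12), cursors c1@2 c2@9, authorship 1......2....
After op 3 (add_cursor(4)): buffer="wnmxeaiwmdjy" (len 12), cursors c1@2 c3@4 c2@9, authorship 1......2....
After op 4 (move_right): buffer="wnmxeaiwmdjy" (len 12), cursors c1@3 c3@5 c2@10, authorship 1......2....
After op 5 (insert('f')): buffer="wnmfxefaiwmdfjy" (len 15), cursors c1@4 c3@7 c2@13, authorship 1..1..3..2..2..

Answer: wnmfxefaiwmdfjy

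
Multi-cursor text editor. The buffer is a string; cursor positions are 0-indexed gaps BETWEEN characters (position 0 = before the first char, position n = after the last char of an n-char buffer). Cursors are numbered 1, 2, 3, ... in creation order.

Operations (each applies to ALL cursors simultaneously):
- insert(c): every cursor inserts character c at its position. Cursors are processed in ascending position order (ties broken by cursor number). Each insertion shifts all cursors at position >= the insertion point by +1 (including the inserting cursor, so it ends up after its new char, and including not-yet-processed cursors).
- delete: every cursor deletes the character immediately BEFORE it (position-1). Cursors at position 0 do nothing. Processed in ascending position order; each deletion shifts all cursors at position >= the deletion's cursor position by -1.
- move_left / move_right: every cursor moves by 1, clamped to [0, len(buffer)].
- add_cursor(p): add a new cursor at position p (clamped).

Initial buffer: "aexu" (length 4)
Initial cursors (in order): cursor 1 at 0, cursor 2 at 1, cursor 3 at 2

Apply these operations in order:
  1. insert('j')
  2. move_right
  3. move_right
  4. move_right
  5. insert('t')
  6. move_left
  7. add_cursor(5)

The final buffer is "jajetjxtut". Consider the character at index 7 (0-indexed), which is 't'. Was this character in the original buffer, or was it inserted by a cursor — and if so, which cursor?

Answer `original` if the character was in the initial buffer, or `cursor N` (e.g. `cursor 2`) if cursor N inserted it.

After op 1 (insert('j')): buffer="jajejxu" (len 7), cursors c1@1 c2@3 c3@5, authorship 1.2.3..
After op 2 (move_right): buffer="jajejxu" (len 7), cursors c1@2 c2@4 c3@6, authorship 1.2.3..
After op 3 (move_right): buffer="jajejxu" (len 7), cursors c1@3 c2@5 c3@7, authorship 1.2.3..
After op 4 (move_right): buffer="jajejxu" (len 7), cursors c1@4 c2@6 c3@7, authorship 1.2.3..
After op 5 (insert('t')): buffer="jajetjxtut" (len 10), cursors c1@5 c2@8 c3@10, authorship 1.2.13.2.3
After op 6 (move_left): buffer="jajetjxtut" (len 10), cursors c1@4 c2@7 c3@9, authorship 1.2.13.2.3
After op 7 (add_cursor(5)): buffer="jajetjxtut" (len 10), cursors c1@4 c4@5 c2@7 c3@9, authorship 1.2.13.2.3
Authorship (.=original, N=cursor N): 1 . 2 . 1 3 . 2 . 3
Index 7: author = 2

Answer: cursor 2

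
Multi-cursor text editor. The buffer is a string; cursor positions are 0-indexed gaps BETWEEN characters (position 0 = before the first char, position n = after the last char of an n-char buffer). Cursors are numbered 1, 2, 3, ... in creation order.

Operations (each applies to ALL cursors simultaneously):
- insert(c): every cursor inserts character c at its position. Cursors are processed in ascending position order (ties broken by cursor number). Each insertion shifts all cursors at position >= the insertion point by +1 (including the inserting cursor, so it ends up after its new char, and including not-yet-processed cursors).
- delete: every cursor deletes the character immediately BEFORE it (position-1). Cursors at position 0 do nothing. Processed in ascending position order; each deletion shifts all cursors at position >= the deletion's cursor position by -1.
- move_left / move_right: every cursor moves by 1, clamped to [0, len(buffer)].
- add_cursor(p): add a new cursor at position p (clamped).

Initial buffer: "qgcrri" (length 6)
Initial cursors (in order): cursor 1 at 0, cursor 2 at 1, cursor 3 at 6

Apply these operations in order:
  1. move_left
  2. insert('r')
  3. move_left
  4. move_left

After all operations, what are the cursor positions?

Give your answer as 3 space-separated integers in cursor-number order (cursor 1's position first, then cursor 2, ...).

Answer: 0 0 6

Derivation:
After op 1 (move_left): buffer="qgcrri" (len 6), cursors c1@0 c2@0 c3@5, authorship ......
After op 2 (insert('r')): buffer="rrqgcrrri" (len 9), cursors c1@2 c2@2 c3@8, authorship 12.....3.
After op 3 (move_left): buffer="rrqgcrrri" (len 9), cursors c1@1 c2@1 c3@7, authorship 12.....3.
After op 4 (move_left): buffer="rrqgcrrri" (len 9), cursors c1@0 c2@0 c3@6, authorship 12.....3.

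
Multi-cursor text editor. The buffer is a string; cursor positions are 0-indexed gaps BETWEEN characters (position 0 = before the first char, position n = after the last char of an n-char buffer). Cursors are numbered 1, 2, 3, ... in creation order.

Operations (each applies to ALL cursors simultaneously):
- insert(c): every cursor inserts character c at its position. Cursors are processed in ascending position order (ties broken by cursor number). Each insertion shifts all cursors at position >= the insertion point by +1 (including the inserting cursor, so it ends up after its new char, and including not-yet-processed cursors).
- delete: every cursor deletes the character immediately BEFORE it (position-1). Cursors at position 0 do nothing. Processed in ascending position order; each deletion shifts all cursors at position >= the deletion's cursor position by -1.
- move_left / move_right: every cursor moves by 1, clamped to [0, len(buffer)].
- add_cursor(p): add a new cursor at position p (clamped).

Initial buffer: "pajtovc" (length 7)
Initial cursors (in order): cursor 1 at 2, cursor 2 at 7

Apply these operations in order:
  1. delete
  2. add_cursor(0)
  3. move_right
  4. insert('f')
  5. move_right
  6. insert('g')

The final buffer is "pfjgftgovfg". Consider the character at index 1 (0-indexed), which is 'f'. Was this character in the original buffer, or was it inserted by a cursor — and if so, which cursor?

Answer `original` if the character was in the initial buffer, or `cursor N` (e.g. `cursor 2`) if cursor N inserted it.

After op 1 (delete): buffer="pjtov" (len 5), cursors c1@1 c2@5, authorship .....
After op 2 (add_cursor(0)): buffer="pjtov" (len 5), cursors c3@0 c1@1 c2@5, authorship .....
After op 3 (move_right): buffer="pjtov" (len 5), cursors c3@1 c1@2 c2@5, authorship .....
After op 4 (insert('f')): buffer="pfjftovf" (len 8), cursors c3@2 c1@4 c2@8, authorship .3.1...2
After op 5 (move_right): buffer="pfjftovf" (len 8), cursors c3@3 c1@5 c2@8, authorship .3.1...2
After op 6 (insert('g')): buffer="pfjgftgovfg" (len 11), cursors c3@4 c1@7 c2@11, authorship .3.31.1..22
Authorship (.=original, N=cursor N): . 3 . 3 1 . 1 . . 2 2
Index 1: author = 3

Answer: cursor 3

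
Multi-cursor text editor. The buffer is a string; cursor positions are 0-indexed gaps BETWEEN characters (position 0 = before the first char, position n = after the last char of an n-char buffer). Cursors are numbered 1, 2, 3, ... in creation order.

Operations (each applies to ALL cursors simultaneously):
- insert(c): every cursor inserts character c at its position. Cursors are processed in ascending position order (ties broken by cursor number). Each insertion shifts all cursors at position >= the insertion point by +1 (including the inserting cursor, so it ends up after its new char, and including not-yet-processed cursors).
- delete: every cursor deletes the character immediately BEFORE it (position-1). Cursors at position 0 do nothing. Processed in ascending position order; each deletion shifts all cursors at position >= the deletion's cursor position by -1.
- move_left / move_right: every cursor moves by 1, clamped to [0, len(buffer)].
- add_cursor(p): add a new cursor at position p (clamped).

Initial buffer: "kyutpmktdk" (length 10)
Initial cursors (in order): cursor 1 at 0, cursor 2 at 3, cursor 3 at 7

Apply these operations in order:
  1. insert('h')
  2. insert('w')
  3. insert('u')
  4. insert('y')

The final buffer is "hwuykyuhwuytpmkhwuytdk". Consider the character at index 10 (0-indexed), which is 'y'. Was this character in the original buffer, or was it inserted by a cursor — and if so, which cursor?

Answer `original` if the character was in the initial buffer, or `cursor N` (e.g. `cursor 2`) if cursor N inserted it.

After op 1 (insert('h')): buffer="hkyuhtpmkhtdk" (len 13), cursors c1@1 c2@5 c3@10, authorship 1...2....3...
After op 2 (insert('w')): buffer="hwkyuhwtpmkhwtdk" (len 16), cursors c1@2 c2@7 c3@13, authorship 11...22....33...
After op 3 (insert('u')): buffer="hwukyuhwutpmkhwutdk" (len 19), cursors c1@3 c2@9 c3@16, authorship 111...222....333...
After op 4 (insert('y')): buffer="hwuykyuhwuytpmkhwuytdk" (len 22), cursors c1@4 c2@11 c3@19, authorship 1111...2222....3333...
Authorship (.=original, N=cursor N): 1 1 1 1 . . . 2 2 2 2 . . . . 3 3 3 3 . . .
Index 10: author = 2

Answer: cursor 2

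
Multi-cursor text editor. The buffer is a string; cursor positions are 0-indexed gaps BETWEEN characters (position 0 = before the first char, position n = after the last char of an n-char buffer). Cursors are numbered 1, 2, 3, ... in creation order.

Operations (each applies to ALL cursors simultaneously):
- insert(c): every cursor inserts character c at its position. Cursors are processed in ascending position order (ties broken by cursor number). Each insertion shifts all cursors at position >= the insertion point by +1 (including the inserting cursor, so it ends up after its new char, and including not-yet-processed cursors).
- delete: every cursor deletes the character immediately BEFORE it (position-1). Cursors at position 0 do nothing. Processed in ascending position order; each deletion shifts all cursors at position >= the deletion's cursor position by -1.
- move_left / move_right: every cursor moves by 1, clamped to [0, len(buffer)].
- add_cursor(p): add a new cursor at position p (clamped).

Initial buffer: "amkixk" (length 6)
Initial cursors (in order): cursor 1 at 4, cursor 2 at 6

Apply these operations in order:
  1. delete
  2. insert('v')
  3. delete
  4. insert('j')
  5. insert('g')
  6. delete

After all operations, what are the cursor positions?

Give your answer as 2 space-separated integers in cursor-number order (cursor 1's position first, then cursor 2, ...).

After op 1 (delete): buffer="amkx" (len 4), cursors c1@3 c2@4, authorship ....
After op 2 (insert('v')): buffer="amkvxv" (len 6), cursors c1@4 c2@6, authorship ...1.2
After op 3 (delete): buffer="amkx" (len 4), cursors c1@3 c2@4, authorship ....
After op 4 (insert('j')): buffer="amkjxj" (len 6), cursors c1@4 c2@6, authorship ...1.2
After op 5 (insert('g')): buffer="amkjgxjg" (len 8), cursors c1@5 c2@8, authorship ...11.22
After op 6 (delete): buffer="amkjxj" (len 6), cursors c1@4 c2@6, authorship ...1.2

Answer: 4 6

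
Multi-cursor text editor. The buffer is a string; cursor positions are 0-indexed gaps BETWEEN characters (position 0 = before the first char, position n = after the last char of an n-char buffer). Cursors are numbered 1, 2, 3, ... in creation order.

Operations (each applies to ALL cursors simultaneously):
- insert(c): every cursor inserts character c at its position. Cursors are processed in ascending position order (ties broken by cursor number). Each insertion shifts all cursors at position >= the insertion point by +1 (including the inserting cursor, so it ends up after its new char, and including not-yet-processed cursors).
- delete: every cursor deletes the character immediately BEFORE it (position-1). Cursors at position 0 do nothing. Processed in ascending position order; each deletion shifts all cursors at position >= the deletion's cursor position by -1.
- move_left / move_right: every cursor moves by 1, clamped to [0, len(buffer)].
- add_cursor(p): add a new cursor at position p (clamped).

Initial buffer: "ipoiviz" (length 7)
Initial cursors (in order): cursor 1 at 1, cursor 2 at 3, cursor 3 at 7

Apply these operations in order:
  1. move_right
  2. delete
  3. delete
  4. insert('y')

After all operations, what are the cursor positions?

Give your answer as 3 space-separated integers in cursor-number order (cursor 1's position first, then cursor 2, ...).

Answer: 2 2 4

Derivation:
After op 1 (move_right): buffer="ipoiviz" (len 7), cursors c1@2 c2@4 c3@7, authorship .......
After op 2 (delete): buffer="iovi" (len 4), cursors c1@1 c2@2 c3@4, authorship ....
After op 3 (delete): buffer="v" (len 1), cursors c1@0 c2@0 c3@1, authorship .
After op 4 (insert('y')): buffer="yyvy" (len 4), cursors c1@2 c2@2 c3@4, authorship 12.3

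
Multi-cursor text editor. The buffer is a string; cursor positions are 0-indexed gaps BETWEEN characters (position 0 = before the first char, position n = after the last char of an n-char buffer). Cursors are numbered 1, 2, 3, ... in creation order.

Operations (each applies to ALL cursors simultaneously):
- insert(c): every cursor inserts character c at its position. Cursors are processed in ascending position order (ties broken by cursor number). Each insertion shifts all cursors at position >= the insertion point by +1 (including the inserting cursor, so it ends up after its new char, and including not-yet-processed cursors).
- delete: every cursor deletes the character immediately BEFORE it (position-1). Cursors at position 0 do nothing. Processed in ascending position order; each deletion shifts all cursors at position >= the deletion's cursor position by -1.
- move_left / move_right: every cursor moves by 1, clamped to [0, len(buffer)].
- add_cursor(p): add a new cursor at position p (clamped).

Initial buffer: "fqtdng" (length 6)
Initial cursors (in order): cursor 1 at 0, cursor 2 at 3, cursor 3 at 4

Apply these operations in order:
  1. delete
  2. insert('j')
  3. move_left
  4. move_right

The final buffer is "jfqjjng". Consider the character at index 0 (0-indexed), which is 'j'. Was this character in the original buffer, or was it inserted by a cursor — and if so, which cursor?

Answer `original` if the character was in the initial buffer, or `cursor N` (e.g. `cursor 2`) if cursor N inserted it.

After op 1 (delete): buffer="fqng" (len 4), cursors c1@0 c2@2 c3@2, authorship ....
After op 2 (insert('j')): buffer="jfqjjng" (len 7), cursors c1@1 c2@5 c3@5, authorship 1..23..
After op 3 (move_left): buffer="jfqjjng" (len 7), cursors c1@0 c2@4 c3@4, authorship 1..23..
After op 4 (move_right): buffer="jfqjjng" (len 7), cursors c1@1 c2@5 c3@5, authorship 1..23..
Authorship (.=original, N=cursor N): 1 . . 2 3 . .
Index 0: author = 1

Answer: cursor 1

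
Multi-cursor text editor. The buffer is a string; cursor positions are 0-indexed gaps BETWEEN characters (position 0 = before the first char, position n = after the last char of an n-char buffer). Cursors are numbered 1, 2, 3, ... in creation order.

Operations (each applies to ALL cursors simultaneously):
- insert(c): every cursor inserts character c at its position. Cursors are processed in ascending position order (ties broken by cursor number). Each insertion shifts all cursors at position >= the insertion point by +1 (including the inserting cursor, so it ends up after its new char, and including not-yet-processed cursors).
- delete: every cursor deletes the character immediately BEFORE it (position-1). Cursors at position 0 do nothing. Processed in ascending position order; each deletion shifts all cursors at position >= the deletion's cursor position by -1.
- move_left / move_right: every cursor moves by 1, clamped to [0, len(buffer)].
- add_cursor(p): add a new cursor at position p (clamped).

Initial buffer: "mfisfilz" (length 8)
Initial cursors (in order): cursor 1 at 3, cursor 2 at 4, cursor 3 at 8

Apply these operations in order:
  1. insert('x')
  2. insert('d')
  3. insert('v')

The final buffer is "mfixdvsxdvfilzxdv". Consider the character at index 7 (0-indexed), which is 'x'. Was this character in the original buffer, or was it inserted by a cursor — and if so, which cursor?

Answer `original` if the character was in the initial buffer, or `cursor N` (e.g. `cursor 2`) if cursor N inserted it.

Answer: cursor 2

Derivation:
After op 1 (insert('x')): buffer="mfixsxfilzx" (len 11), cursors c1@4 c2@6 c3@11, authorship ...1.2....3
After op 2 (insert('d')): buffer="mfixdsxdfilzxd" (len 14), cursors c1@5 c2@8 c3@14, authorship ...11.22....33
After op 3 (insert('v')): buffer="mfixdvsxdvfilzxdv" (len 17), cursors c1@6 c2@10 c3@17, authorship ...111.222....333
Authorship (.=original, N=cursor N): . . . 1 1 1 . 2 2 2 . . . . 3 3 3
Index 7: author = 2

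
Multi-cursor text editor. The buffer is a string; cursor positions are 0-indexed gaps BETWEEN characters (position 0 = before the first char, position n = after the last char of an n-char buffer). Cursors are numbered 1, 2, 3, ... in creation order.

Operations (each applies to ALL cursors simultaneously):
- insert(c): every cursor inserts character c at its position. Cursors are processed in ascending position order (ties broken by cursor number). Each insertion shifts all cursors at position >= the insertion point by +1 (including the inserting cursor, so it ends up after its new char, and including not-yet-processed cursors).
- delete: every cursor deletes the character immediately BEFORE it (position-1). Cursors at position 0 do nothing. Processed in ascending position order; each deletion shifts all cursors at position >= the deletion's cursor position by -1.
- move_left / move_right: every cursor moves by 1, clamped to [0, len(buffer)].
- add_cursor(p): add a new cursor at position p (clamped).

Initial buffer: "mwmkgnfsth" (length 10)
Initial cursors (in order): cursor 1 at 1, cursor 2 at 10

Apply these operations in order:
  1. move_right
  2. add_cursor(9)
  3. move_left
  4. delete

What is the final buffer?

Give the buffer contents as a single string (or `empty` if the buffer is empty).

After op 1 (move_right): buffer="mwmkgnfsth" (len 10), cursors c1@2 c2@10, authorship ..........
After op 2 (add_cursor(9)): buffer="mwmkgnfsth" (len 10), cursors c1@2 c3@9 c2@10, authorship ..........
After op 3 (move_left): buffer="mwmkgnfsth" (len 10), cursors c1@1 c3@8 c2@9, authorship ..........
After op 4 (delete): buffer="wmkgnfh" (len 7), cursors c1@0 c2@6 c3@6, authorship .......

Answer: wmkgnfh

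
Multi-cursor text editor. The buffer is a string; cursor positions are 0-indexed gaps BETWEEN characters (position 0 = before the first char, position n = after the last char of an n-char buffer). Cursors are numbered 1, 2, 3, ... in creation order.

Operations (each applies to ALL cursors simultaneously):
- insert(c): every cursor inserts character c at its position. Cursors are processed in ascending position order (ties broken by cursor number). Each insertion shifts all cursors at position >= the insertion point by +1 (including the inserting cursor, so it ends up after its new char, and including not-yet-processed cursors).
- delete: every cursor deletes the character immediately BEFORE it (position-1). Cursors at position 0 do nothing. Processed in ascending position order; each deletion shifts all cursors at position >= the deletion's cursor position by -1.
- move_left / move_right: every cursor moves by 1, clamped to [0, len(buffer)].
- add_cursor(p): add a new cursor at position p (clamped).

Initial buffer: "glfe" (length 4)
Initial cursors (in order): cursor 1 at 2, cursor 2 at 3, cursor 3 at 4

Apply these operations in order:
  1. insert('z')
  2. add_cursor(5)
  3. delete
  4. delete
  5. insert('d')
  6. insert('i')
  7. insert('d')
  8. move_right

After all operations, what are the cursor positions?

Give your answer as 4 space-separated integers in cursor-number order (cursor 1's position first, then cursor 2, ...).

Answer: 12 12 12 12

Derivation:
After op 1 (insert('z')): buffer="glzfzez" (len 7), cursors c1@3 c2@5 c3@7, authorship ..1.2.3
After op 2 (add_cursor(5)): buffer="glzfzez" (len 7), cursors c1@3 c2@5 c4@5 c3@7, authorship ..1.2.3
After op 3 (delete): buffer="gle" (len 3), cursors c1@2 c2@2 c4@2 c3@3, authorship ...
After op 4 (delete): buffer="" (len 0), cursors c1@0 c2@0 c3@0 c4@0, authorship 
After op 5 (insert('d')): buffer="dddd" (len 4), cursors c1@4 c2@4 c3@4 c4@4, authorship 1234
After op 6 (insert('i')): buffer="ddddiiii" (len 8), cursors c1@8 c2@8 c3@8 c4@8, authorship 12341234
After op 7 (insert('d')): buffer="ddddiiiidddd" (len 12), cursors c1@12 c2@12 c3@12 c4@12, authorship 123412341234
After op 8 (move_right): buffer="ddddiiiidddd" (len 12), cursors c1@12 c2@12 c3@12 c4@12, authorship 123412341234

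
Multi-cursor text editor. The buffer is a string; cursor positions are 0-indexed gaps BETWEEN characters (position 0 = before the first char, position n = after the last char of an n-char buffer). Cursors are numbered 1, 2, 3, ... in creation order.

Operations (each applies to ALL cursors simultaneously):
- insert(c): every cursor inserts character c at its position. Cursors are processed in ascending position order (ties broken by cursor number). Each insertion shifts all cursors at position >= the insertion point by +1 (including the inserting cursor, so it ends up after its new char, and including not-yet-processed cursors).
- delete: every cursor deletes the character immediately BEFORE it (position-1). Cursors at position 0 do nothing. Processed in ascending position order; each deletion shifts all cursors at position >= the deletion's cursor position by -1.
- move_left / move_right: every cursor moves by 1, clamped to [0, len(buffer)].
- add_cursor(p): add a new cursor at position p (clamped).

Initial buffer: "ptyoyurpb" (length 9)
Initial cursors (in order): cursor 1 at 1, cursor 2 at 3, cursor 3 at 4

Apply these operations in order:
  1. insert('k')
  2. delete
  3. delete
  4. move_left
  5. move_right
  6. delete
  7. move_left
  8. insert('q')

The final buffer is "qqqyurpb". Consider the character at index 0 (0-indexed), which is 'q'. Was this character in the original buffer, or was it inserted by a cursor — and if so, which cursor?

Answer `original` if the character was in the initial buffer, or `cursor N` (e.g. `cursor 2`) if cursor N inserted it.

Answer: cursor 1

Derivation:
After op 1 (insert('k')): buffer="pktykokyurpb" (len 12), cursors c1@2 c2@5 c3@7, authorship .1..2.3.....
After op 2 (delete): buffer="ptyoyurpb" (len 9), cursors c1@1 c2@3 c3@4, authorship .........
After op 3 (delete): buffer="tyurpb" (len 6), cursors c1@0 c2@1 c3@1, authorship ......
After op 4 (move_left): buffer="tyurpb" (len 6), cursors c1@0 c2@0 c3@0, authorship ......
After op 5 (move_right): buffer="tyurpb" (len 6), cursors c1@1 c2@1 c3@1, authorship ......
After op 6 (delete): buffer="yurpb" (len 5), cursors c1@0 c2@0 c3@0, authorship .....
After op 7 (move_left): buffer="yurpb" (len 5), cursors c1@0 c2@0 c3@0, authorship .....
After op 8 (insert('q')): buffer="qqqyurpb" (len 8), cursors c1@3 c2@3 c3@3, authorship 123.....
Authorship (.=original, N=cursor N): 1 2 3 . . . . .
Index 0: author = 1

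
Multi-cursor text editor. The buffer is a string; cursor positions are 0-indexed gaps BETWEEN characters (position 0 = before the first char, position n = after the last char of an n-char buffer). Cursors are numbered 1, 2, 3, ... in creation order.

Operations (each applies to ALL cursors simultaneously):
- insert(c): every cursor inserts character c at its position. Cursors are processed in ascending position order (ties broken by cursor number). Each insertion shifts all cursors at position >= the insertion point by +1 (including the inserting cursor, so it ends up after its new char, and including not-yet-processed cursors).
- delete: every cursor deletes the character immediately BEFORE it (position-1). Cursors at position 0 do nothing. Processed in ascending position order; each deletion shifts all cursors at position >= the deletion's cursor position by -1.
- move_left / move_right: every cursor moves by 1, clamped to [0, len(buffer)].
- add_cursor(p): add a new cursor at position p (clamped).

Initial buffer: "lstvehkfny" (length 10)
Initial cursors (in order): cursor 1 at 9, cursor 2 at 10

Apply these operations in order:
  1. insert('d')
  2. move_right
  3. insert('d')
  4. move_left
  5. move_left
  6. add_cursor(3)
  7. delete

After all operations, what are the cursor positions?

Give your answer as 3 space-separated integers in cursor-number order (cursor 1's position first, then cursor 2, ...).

After op 1 (insert('d')): buffer="lstvehkfndyd" (len 12), cursors c1@10 c2@12, authorship .........1.2
After op 2 (move_right): buffer="lstvehkfndyd" (len 12), cursors c1@11 c2@12, authorship .........1.2
After op 3 (insert('d')): buffer="lstvehkfndyddd" (len 14), cursors c1@12 c2@14, authorship .........1.122
After op 4 (move_left): buffer="lstvehkfndyddd" (len 14), cursors c1@11 c2@13, authorship .........1.122
After op 5 (move_left): buffer="lstvehkfndyddd" (len 14), cursors c1@10 c2@12, authorship .........1.122
After op 6 (add_cursor(3)): buffer="lstvehkfndyddd" (len 14), cursors c3@3 c1@10 c2@12, authorship .........1.122
After op 7 (delete): buffer="lsvehkfnydd" (len 11), cursors c3@2 c1@8 c2@9, authorship .........22

Answer: 8 9 2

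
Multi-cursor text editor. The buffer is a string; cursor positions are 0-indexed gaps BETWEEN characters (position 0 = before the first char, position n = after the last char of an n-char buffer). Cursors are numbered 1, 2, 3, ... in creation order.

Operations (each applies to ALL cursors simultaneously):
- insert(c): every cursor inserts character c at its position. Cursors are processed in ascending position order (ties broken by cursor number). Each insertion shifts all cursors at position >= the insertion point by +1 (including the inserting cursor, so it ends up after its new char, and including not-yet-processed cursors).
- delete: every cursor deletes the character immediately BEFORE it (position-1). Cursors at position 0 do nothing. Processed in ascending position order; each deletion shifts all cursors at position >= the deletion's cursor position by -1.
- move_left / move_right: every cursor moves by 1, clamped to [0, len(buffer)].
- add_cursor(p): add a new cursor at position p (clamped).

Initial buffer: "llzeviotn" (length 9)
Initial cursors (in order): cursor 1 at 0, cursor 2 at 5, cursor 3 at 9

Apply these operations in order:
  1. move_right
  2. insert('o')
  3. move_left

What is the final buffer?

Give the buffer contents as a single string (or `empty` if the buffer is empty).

Answer: lolzeviootno

Derivation:
After op 1 (move_right): buffer="llzeviotn" (len 9), cursors c1@1 c2@6 c3@9, authorship .........
After op 2 (insert('o')): buffer="lolzeviootno" (len 12), cursors c1@2 c2@8 c3@12, authorship .1.....2...3
After op 3 (move_left): buffer="lolzeviootno" (len 12), cursors c1@1 c2@7 c3@11, authorship .1.....2...3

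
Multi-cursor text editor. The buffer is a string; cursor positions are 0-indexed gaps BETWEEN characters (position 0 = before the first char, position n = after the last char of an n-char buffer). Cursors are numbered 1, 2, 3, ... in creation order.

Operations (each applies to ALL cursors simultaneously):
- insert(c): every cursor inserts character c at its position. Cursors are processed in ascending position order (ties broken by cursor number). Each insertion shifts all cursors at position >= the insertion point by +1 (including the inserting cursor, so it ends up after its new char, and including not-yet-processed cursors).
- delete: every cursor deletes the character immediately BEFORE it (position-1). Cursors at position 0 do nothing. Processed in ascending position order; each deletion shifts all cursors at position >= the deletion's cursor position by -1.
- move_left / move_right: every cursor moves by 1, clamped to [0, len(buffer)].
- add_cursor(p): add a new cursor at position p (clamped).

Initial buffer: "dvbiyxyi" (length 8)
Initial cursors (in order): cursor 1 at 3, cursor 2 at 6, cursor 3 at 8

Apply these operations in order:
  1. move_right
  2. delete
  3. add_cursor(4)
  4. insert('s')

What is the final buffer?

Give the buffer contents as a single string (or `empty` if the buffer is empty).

After op 1 (move_right): buffer="dvbiyxyi" (len 8), cursors c1@4 c2@7 c3@8, authorship ........
After op 2 (delete): buffer="dvbyx" (len 5), cursors c1@3 c2@5 c3@5, authorship .....
After op 3 (add_cursor(4)): buffer="dvbyx" (len 5), cursors c1@3 c4@4 c2@5 c3@5, authorship .....
After op 4 (insert('s')): buffer="dvbsysxss" (len 9), cursors c1@4 c4@6 c2@9 c3@9, authorship ...1.4.23

Answer: dvbsysxss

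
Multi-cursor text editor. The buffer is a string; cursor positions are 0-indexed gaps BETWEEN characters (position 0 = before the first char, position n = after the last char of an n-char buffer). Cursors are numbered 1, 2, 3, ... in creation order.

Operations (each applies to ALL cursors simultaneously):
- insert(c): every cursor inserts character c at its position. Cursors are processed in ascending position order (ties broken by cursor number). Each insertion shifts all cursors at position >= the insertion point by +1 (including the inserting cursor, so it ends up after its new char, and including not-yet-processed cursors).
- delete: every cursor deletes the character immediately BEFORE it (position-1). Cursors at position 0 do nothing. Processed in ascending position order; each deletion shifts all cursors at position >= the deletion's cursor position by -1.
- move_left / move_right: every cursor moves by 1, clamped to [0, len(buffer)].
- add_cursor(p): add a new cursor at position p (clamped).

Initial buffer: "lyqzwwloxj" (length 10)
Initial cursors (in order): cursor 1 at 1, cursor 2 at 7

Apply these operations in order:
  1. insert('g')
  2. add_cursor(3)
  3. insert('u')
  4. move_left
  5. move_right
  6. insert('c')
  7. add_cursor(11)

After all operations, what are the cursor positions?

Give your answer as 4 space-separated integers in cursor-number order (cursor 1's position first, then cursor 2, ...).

After op 1 (insert('g')): buffer="lgyqzwwlgoxj" (len 12), cursors c1@2 c2@9, authorship .1......2...
After op 2 (add_cursor(3)): buffer="lgyqzwwlgoxj" (len 12), cursors c1@2 c3@3 c2@9, authorship .1......2...
After op 3 (insert('u')): buffer="lguyuqzwwlguoxj" (len 15), cursors c1@3 c3@5 c2@12, authorship .11.3.....22...
After op 4 (move_left): buffer="lguyuqzwwlguoxj" (len 15), cursors c1@2 c3@4 c2@11, authorship .11.3.....22...
After op 5 (move_right): buffer="lguyuqzwwlguoxj" (len 15), cursors c1@3 c3@5 c2@12, authorship .11.3.....22...
After op 6 (insert('c')): buffer="lgucyucqzwwlgucoxj" (len 18), cursors c1@4 c3@7 c2@15, authorship .111.33.....222...
After op 7 (add_cursor(11)): buffer="lgucyucqzwwlgucoxj" (len 18), cursors c1@4 c3@7 c4@11 c2@15, authorship .111.33.....222...

Answer: 4 15 7 11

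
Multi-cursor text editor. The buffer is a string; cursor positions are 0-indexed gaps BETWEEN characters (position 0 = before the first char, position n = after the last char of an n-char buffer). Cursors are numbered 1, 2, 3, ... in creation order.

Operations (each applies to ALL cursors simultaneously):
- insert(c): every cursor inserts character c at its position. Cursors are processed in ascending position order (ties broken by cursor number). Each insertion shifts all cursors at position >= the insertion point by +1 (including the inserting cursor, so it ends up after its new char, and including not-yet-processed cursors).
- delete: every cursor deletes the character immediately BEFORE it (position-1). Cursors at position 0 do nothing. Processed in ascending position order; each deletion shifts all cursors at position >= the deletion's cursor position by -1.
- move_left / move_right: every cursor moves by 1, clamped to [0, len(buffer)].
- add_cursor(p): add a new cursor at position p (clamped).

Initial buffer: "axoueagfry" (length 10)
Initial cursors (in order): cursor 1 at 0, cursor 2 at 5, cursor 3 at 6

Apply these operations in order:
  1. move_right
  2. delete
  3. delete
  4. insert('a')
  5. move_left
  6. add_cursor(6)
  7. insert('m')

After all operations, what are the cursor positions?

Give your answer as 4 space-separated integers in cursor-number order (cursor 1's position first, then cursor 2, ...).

After op 1 (move_right): buffer="axoueagfry" (len 10), cursors c1@1 c2@6 c3@7, authorship ..........
After op 2 (delete): buffer="xouefry" (len 7), cursors c1@0 c2@4 c3@4, authorship .......
After op 3 (delete): buffer="xofry" (len 5), cursors c1@0 c2@2 c3@2, authorship .....
After op 4 (insert('a')): buffer="axoaafry" (len 8), cursors c1@1 c2@5 c3@5, authorship 1..23...
After op 5 (move_left): buffer="axoaafry" (len 8), cursors c1@0 c2@4 c3@4, authorship 1..23...
After op 6 (add_cursor(6)): buffer="axoaafry" (len 8), cursors c1@0 c2@4 c3@4 c4@6, authorship 1..23...
After op 7 (insert('m')): buffer="maxoammafmry" (len 12), cursors c1@1 c2@7 c3@7 c4@10, authorship 11..2233.4..

Answer: 1 7 7 10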